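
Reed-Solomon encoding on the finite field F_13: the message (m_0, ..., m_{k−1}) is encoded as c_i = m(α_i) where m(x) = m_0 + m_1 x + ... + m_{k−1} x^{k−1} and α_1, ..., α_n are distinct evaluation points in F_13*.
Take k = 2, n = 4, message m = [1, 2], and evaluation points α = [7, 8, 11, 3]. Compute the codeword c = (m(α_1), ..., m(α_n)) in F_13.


c = [2, 4, 10, 7]

Message polynomial: m(x) = 1 + 2·x (mod 13).
For each evaluation point α_i, compute m(α_i) mod 13:
  α_1 = 7: Horner steps 2 → 2, so m(7) = 2.
  α_2 = 8: Horner steps 2 → 4, so m(8) = 4.
  α_3 = 11: Horner steps 2 → 10, so m(11) = 10.
  α_4 = 3: Horner steps 2 → 7, so m(3) = 7.
Codeword c = [2, 4, 10, 7] ∈ F_13^4.


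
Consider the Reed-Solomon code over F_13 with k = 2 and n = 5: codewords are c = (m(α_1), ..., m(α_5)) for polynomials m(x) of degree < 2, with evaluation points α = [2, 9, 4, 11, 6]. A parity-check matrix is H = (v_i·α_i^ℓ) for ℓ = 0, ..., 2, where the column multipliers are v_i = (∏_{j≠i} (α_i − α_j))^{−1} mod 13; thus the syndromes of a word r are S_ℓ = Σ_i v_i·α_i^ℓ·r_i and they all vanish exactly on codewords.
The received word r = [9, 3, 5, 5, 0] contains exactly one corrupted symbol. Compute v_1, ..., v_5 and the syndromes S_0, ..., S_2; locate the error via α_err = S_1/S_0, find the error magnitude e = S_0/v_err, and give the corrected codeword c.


S = (11, 5, 7), error at position 3, error magnitude e = 7, c = [9, 3, 11, 5, 0].

Step 1: column multipliers v_i = (∏_{j≠i}(α_i − α_j))^{−1} mod 13.
  i = 1 (α = 2): (2−9)(2−4)(2−11)(2−6) = (−7)·(−2)·(−9)·(−4) = 504 ≡ 10, so v_1 = 10^{−1} = 4 (mod 13).
  i = 2 (α = 9): (9−2)(9−4)(9−11)(9−6) = 7·5·(−2)·3 = −210 ≡ 11, so v_2 = 11^{−1} = 6 (mod 13).
  i = 3 (α = 4): (4−2)(4−9)(4−11)(4−6) = 2·(−5)·(−7)·(−2) = −140 ≡ 3, so v_3 = 3^{−1} = 9 (mod 13).
  i = 4 (α = 11): (11−2)(11−9)(11−4)(11−6) = 9·2·7·5 = 630 ≡ 6, so v_4 = 6^{−1} = 11 (mod 13).
  i = 5 (α = 6): (6−2)(6−9)(6−4)(6−11) = 4·(−3)·2·(−5) = 120 ≡ 3, so v_5 = 3^{−1} = 9 (mod 13).
  v = [4, 6, 9, 11, 9].
Step 2: syndromes of r = [9, 3, 5, 5, 0] (all sums mod 13).
  S_0 = Σ v_i r_i = 4·9 + 6·3 + 9·5 + 11·5 + 9·0 = 154 ≡ 11.
  S_1 = Σ v_i α_i r_i = 4·2·9 + 6·9·3 + 9·4·5 + 11·11·5 + 9·6·0 = 1019 ≡ 5.
  α_i^2 mod 13 = [4, 3, 3, 4, 10].
  S_2 = Σ v_i α_i^2 r_i = 4·4·9 + 6·3·3 + 9·3·5 + 11·4·5 + 9·10·0 = 553 ≡ 7.
  S = (11, 5, 7) ≠ 0, so r is not a codeword (an error is present).
Step 3: locate the error. For a single error e at position i, S_ℓ = v_i·e·α_i^ℓ, so α_err = S_1/S_0.
  S_0^{−1} = 11^{−1} = 6 (mod 13), so α_err = 5·6 = 30 ≡ 4 = α_3. Error position i = 3.
  Consistency check: S_2/S_1 = 7·8 = 56 ≡ 4 = α_err ✓ (single-error assumption holds).
Step 4: error magnitude e = S_0/v_3 = S_0·∏_{j≠3}(α_3 − α_j) = 11·3 = 33 ≡ 7 (mod 13).
Step 5: correct position 3: c_3 = r_3 − e = 5 − 7 ≡ 11 (mod 13). Hence c = [9, 3, 11, 5, 0].
  Check: interpolating c through the α_i gives m(x) = 7 + 1·x (degree < 2) with m(α_i) = c_i for every i, so c is indeed a codeword.


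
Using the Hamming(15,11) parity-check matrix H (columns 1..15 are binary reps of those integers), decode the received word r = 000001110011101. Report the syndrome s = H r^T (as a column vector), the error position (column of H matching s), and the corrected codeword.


s = (1, 1, 0, 0)^T, error position = 12, corrected codeword c = 000001110010101

Compute s = H r^T mod 2 one row at a time:
  s_1 = 1 + 0 + 0 + 1 + 1 + 1 + 0 + 1 = 5 ≡ 1 (mod 2).
  s_2 = 0 + 0 + 1 + 1 + 1 + 1 + 0 + 1 = 5 ≡ 1 (mod 2).
  s_3 = 0 + 0 + 1 + 1 + 0 + 1 + 0 + 1 = 4 ≡ 0 (mod 2).
  s_4 = 0 + 0 + 0 + 1 + 0 + 1 + 1 + 1 = 4 ≡ 0 (mod 2).
s = (1, 1, 0, 0)^T — this equals column 12 of H (binary 1100), so error is at position 12.
Correct: flip bit 12 of r = 000001110011101 to get c = 000001110010101.


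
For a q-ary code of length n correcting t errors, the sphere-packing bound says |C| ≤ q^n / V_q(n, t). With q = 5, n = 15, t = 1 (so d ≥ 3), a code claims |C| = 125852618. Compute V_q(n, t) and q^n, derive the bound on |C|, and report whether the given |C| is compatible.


V_q(n, t) = 61, q^n = 30517578125, Hamming bound = 500288165, |C| = 125852618 ≤ bound (satisfied).

Step 1: Compute V_q(n, t) = Σ_{j=0}^1 C(n, j) (q−1)^j.
  j = 0: C(15,0)·(4)^0 = 1·1 = 1.
  j = 1: C(15,1)·(4)^1 = 15·4 = 60.
  V_q(n, t) = 1 + 60 = 61.
Step 2: q^n = 5^15 = 30517578125.
Step 3: Hamming bound ⌊q^n / V_q(n,t)⌋ = ⌊30517578125/61⌋ = 500288165.
Step 4: Compare |C| = 125852618 to 500288165: satisfied.
The claimed |C| lies below the Hamming bound.


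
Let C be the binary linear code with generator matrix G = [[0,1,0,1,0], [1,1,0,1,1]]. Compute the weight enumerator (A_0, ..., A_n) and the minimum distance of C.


Weight distribution: A_0 = 1, A_2 = 2, A_4 = 1. Minimum distance d = 2.

Enumerate all 2^2 = 4 messages m ∈ F_2^2.
For each, compute codeword c = mG in F_2^5, then tally its weight.
  m = 00 → c = 00000, weight = 0.
  m = 10 → c = 01010, weight = 2.
  m = 01 → c = 11011, weight = 4.
  m = 11 → c = 10001, weight = 2.
Tally weights:
  weight 0: 1 codewords.
  weight 2: 2 codewords.
  weight 4: 1 codewords.
Minimum distance d = smallest w > 0 with A_w > 0 = 2.
Sanity: Σ A_w = 4 = 2^2 = 4 ✓.


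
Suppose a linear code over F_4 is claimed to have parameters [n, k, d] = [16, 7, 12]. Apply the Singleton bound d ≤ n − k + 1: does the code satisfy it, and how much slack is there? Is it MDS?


Singleton RHS = n − k + 1 = 10, slack = -2, bound violated (no such code; not MDS).

Singleton bound: d ≤ n − k + 1.
Here n = 16, k = 7, so n − k + 1 = 10.
Given d = 12, check d ≤ 10: NO.
Slack = (n − k + 1) − d = -2.
The slack is negative: d = 12 exceeds n − k + 1 = 10 by 2, so the Singleton bound is violated and no linear [16, 7, 12]_4 code can exist. In particular it is not MDS (MDS requires d = n − k + 1 exactly).
Description: the claimed parameters are [16, 7, 12]_4; such a code would be impossible (violates the Singleton bound).


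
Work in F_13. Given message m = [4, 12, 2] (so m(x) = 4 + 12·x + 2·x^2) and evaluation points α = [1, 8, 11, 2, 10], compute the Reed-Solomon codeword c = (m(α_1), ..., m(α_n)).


c = [5, 7, 1, 10, 12]

Message polynomial: m(x) = 4 + 12·x + 2·x^2 (mod 13).
For each evaluation point α_i, compute m(α_i) mod 13:
  α_1 = 1: Horner steps 2 → 1 → 5, so m(1) = 5.
  α_2 = 8: Horner steps 2 → 2 → 7, so m(8) = 7.
  α_3 = 11: Horner steps 2 → 8 → 1, so m(11) = 1.
  α_4 = 2: Horner steps 2 → 3 → 10, so m(2) = 10.
  α_5 = 10: Horner steps 2 → 6 → 12, so m(10) = 12.
Codeword c = [5, 7, 1, 10, 12] ∈ F_13^5.


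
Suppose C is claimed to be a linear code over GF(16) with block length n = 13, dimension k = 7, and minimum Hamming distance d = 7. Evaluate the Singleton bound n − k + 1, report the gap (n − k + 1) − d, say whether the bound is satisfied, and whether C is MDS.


Singleton RHS = n − k + 1 = 7, slack = 0, bound satisfied, MDS.

Singleton bound: d ≤ n − k + 1.
Here n = 13, k = 7, so n − k + 1 = 7.
Given d = 7, check d ≤ 7: YES.
Slack = (n − k + 1) − d = 0.
The code is MDS (slack = 0).
Description: the claimed parameters are [13, 7, 7]_16; such a code would be MDS (meets Singleton bound).


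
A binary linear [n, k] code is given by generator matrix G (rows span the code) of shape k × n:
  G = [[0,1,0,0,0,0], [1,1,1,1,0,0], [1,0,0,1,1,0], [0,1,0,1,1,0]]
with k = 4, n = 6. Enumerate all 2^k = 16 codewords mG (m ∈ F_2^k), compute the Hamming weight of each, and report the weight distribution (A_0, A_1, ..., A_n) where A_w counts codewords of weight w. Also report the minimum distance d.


Weight distribution: A_0 = 1, A_1 = 2, A_2 = 4, A_3 = 6, A_4 = 3. Minimum distance d = 1.

Enumerate all 2^4 = 16 messages m ∈ F_2^4.
For each, compute codeword c = mG in F_2^6, then tally its weight.
  m = 0000 → c = 000000, weight = 0.
  m = 1000 → c = 010000, weight = 1.
  m = 0100 → c = 111100, weight = 4.
  m = 1100 → c = 101100, weight = 3.
  m = 0010 → c = 100110, weight = 3.
  m = 1010 → c = 110110, weight = 4.
  m = 0110 → c = 011010, weight = 3.
  m = 1110 → c = 001010, weight = 2.
  m = 0001 → c = 010110, weight = 3.
  m = 1001 → c = 000110, weight = 2.
  m = 0101 → c = 101010, weight = 3.
  m = 1101 → c = 111010, weight = 4.
  m = 0011 → c = 110000, weight = 2.
  m = 1011 → c = 100000, weight = 1.
  m = 0111 → c = 001100, weight = 2.
  m = 1111 → c = 011100, weight = 3.
Tally weights:
  weight 0: 1 codewords.
  weight 1: 2 codewords.
  weight 2: 4 codewords.
  weight 3: 6 codewords.
  weight 4: 3 codewords.
Minimum distance d = smallest w > 0 with A_w > 0 = 1.
Sanity: Σ A_w = 16 = 2^4 = 16 ✓.


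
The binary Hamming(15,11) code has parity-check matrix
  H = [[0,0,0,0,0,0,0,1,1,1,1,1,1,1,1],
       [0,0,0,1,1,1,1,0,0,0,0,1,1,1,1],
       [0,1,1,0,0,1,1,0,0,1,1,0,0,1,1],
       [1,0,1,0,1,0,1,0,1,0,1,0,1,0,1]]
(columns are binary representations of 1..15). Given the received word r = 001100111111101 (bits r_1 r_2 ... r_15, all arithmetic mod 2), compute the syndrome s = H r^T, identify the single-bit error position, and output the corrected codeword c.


s = (1, 1, 1, 0)^T, error position = 14, corrected codeword c = 001100111111111

Compute s = H r^T mod 2 one row at a time:
  s_1 = 1 + 1 + 1 + 1 + 1 + 1 + 0 + 1 = 7 ≡ 1 (mod 2).
  s_2 = 1 + 0 + 0 + 1 + 1 + 1 + 0 + 1 = 5 ≡ 1 (mod 2).
  s_3 = 0 + 1 + 0 + 1 + 1 + 1 + 0 + 1 = 5 ≡ 1 (mod 2).
  s_4 = 0 + 1 + 0 + 1 + 1 + 1 + 1 + 1 = 6 ≡ 0 (mod 2).
s = (1, 1, 1, 0)^T — this equals column 14 of H (binary 1110), so error is at position 14.
Correct: flip bit 14 of r = 001100111111101 to get c = 001100111111111.


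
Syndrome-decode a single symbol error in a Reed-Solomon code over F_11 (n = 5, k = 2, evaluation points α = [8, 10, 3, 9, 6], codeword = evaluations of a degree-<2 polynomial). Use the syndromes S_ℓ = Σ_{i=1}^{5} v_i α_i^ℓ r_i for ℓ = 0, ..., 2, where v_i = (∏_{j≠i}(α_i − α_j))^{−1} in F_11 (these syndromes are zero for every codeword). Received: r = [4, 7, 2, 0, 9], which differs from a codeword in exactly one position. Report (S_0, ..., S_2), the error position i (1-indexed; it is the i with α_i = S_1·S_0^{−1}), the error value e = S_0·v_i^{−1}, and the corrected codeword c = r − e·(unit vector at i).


S = (6, 3, 7), error at position 5, error magnitude e = 8, c = [4, 7, 2, 0, 1].

Step 1: column multipliers v_i = (∏_{j≠i}(α_i − α_j))^{−1} mod 11.
  i = 1 (α = 8): (8−10)(8−3)(8−9)(8−6) = (−2)·5·(−1)·2 = 20 ≡ 9, so v_1 = 9^{−1} = 5 (mod 11).
  i = 2 (α = 10): (10−8)(10−3)(10−9)(10−6) = 2·7·1·4 = 56 ≡ 1, so v_2 = 1^{−1} = 1 (mod 11).
  i = 3 (α = 3): (3−8)(3−10)(3−9)(3−6) = (−5)·(−7)·(−6)·(−3) = 630 ≡ 3, so v_3 = 3^{−1} = 4 (mod 11).
  i = 4 (α = 9): (9−8)(9−10)(9−3)(9−6) = 1·(−1)·6·3 = −18 ≡ 4, so v_4 = 4^{−1} = 3 (mod 11).
  i = 5 (α = 6): (6−8)(6−10)(6−3)(6−9) = (−2)·(−4)·3·(−3) = −72 ≡ 5, so v_5 = 5^{−1} = 9 (mod 11).
  v = [5, 1, 4, 3, 9].
Step 2: syndromes of r = [4, 7, 2, 0, 9] (all sums mod 11).
  S_0 = Σ v_i r_i = 5·4 + 1·7 + 4·2 + 3·0 + 9·9 = 116 ≡ 6.
  S_1 = Σ v_i α_i r_i = 5·8·4 + 1·10·7 + 4·3·2 + 3·9·0 + 9·6·9 = 740 ≡ 3.
  α_i^2 mod 11 = [9, 1, 9, 4, 3].
  S_2 = Σ v_i α_i^2 r_i = 5·9·4 + 1·1·7 + 4·9·2 + 3·4·0 + 9·3·9 = 502 ≡ 7.
  S = (6, 3, 7) ≠ 0, so r is not a codeword (an error is present).
Step 3: locate the error. For a single error e at position i, S_ℓ = v_i·e·α_i^ℓ, so α_err = S_1/S_0.
  S_0^{−1} = 6^{−1} = 2 (mod 11), so α_err = 3·2 = 6 ≡ 6 = α_5. Error position i = 5.
  Consistency check: S_2/S_1 = 7·4 = 28 ≡ 6 = α_err ✓ (single-error assumption holds).
Step 4: error magnitude e = S_0/v_5 = S_0·∏_{j≠5}(α_5 − α_j) = 6·5 = 30 ≡ 8 (mod 11).
Step 5: correct position 5: c_5 = r_5 − e = 9 − 8 ≡ 1 (mod 11). Hence c = [4, 7, 2, 0, 1].
  Check: interpolating c through the α_i gives m(x) = 3 + 7·x (degree < 2) with m(α_i) = c_i for every i, so c is indeed a codeword.


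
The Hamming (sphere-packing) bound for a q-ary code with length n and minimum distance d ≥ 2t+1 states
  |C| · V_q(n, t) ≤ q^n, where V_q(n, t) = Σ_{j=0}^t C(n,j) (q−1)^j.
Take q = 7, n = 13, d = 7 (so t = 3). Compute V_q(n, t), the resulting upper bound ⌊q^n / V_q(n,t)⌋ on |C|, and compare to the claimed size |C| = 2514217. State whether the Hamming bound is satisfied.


V_q(n, t) = 64663, q^n = 96889010407, Hamming bound = 1498368, |C| = 2514217 > bound (violated).

Step 1: Compute V_q(n, t) = Σ_{j=0}^3 C(n, j) (q−1)^j.
  j = 0: C(13,0)·(6)^0 = 1·1 = 1.
  j = 1: C(13,1)·(6)^1 = 13·6 = 78.
  j = 2: C(13,2)·(6)^2 = 78·36 = 2808.
  j = 3: C(13,3)·(6)^3 = 286·216 = 61776.
  V_q(n, t) = 1 + 78 + 2808 + 61776 = 64663.
Step 2: q^n = 7^13 = 96889010407.
Step 3: Hamming bound ⌊q^n / V_q(n,t)⌋ = ⌊96889010407/64663⌋ = 1498368.
Step 4: Compare |C| = 2514217 to 1498368: violated.
The claimed |C| lies above the Hamming bound, so no 7-ary code of length 13 with d ≥ 7 can have 2514217 codewords.


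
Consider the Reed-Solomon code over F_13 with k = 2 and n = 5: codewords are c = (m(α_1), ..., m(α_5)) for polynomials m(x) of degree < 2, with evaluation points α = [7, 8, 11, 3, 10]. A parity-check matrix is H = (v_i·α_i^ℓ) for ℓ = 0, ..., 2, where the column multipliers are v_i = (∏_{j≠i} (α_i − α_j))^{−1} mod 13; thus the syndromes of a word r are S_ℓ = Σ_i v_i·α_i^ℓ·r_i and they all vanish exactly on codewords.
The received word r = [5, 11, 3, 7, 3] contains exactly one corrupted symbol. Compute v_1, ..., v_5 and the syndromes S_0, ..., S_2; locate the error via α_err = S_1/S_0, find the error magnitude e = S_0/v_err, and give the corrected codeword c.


S = (11, 6, 8), error at position 5, error magnitude e = 6, c = [5, 11, 3, 7, 10].

Step 1: column multipliers v_i = (∏_{j≠i}(α_i − α_j))^{−1} mod 13.
  i = 1 (α = 7): (7−8)(7−11)(7−3)(7−10) = (−1)·(−4)·4·(−3) = −48 ≡ 4, so v_1 = 4^{−1} = 10 (mod 13).
  i = 2 (α = 8): (8−7)(8−11)(8−3)(8−10) = 1·(−3)·5·(−2) = 30 ≡ 4, so v_2 = 4^{−1} = 10 (mod 13).
  i = 3 (α = 11): (11−7)(11−8)(11−3)(11−10) = 4·3·8·1 = 96 ≡ 5, so v_3 = 5^{−1} = 8 (mod 13).
  i = 4 (α = 3): (3−7)(3−8)(3−11)(3−10) = (−4)·(−5)·(−8)·(−7) = 1120 ≡ 2, so v_4 = 2^{−1} = 7 (mod 13).
  i = 5 (α = 10): (10−7)(10−8)(10−11)(10−3) = 3·2·(−1)·7 = −42 ≡ 10, so v_5 = 10^{−1} = 4 (mod 13).
  v = [10, 10, 8, 7, 4].
Step 2: syndromes of r = [5, 11, 3, 7, 3] (all sums mod 13).
  S_0 = Σ v_i r_i = 10·5 + 10·11 + 8·3 + 7·7 + 4·3 = 245 ≡ 11.
  S_1 = Σ v_i α_i r_i = 10·7·5 + 10·8·11 + 8·11·3 + 7·3·7 + 4·10·3 = 1761 ≡ 6.
  α_i^2 mod 13 = [10, 12, 4, 9, 9].
  S_2 = Σ v_i α_i^2 r_i = 10·10·5 + 10·12·11 + 8·4·3 + 7·9·7 + 4·9·3 = 2465 ≡ 8.
  S = (11, 6, 8) ≠ 0, so r is not a codeword (an error is present).
Step 3: locate the error. For a single error e at position i, S_ℓ = v_i·e·α_i^ℓ, so α_err = S_1/S_0.
  S_0^{−1} = 11^{−1} = 6 (mod 13), so α_err = 6·6 = 36 ≡ 10 = α_5. Error position i = 5.
  Consistency check: S_2/S_1 = 8·11 = 88 ≡ 10 = α_err ✓ (single-error assumption holds).
Step 4: error magnitude e = S_0/v_5 = S_0·∏_{j≠5}(α_5 − α_j) = 11·10 = 110 ≡ 6 (mod 13).
Step 5: correct position 5: c_5 = r_5 − e = 3 − 6 ≡ 10 (mod 13). Hence c = [5, 11, 3, 7, 10].
  Check: interpolating c through the α_i gives m(x) = 2 + 6·x (degree < 2) with m(α_i) = c_i for every i, so c is indeed a codeword.


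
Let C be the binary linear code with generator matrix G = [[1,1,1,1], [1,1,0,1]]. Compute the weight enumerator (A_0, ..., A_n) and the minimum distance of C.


Weight distribution: A_0 = 1, A_1 = 1, A_3 = 1, A_4 = 1. Minimum distance d = 1.

Enumerate all 2^2 = 4 messages m ∈ F_2^2.
For each, compute codeword c = mG in F_2^4, then tally its weight.
  m = 00 → c = 0000, weight = 0.
  m = 10 → c = 1111, weight = 4.
  m = 01 → c = 1101, weight = 3.
  m = 11 → c = 0010, weight = 1.
Tally weights:
  weight 0: 1 codewords.
  weight 1: 1 codewords.
  weight 3: 1 codewords.
  weight 4: 1 codewords.
Minimum distance d = smallest w > 0 with A_w > 0 = 1.
Sanity: Σ A_w = 4 = 2^2 = 4 ✓.


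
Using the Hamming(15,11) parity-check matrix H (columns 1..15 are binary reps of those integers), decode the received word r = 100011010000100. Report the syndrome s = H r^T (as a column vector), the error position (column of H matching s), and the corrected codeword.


s = (0, 1, 1, 1)^T, error position = 7, corrected codeword c = 100011110000100

Compute s = H r^T mod 2 one row at a time:
  s_1 = 1 + 0 + 0 + 0 + 0 + 1 + 0 + 0 = 2 ≡ 0 (mod 2).
  s_2 = 0 + 1 + 1 + 0 + 0 + 1 + 0 + 0 = 3 ≡ 1 (mod 2).
  s_3 = 0 + 0 + 1 + 0 + 0 + 0 + 0 + 0 = 1 ≡ 1 (mod 2).
  s_4 = 1 + 0 + 1 + 0 + 0 + 0 + 1 + 0 = 3 ≡ 1 (mod 2).
s = (0, 1, 1, 1)^T — this equals column 7 of H (binary 0111), so error is at position 7.
Correct: flip bit 7 of r = 100011010000100 to get c = 100011110000100.


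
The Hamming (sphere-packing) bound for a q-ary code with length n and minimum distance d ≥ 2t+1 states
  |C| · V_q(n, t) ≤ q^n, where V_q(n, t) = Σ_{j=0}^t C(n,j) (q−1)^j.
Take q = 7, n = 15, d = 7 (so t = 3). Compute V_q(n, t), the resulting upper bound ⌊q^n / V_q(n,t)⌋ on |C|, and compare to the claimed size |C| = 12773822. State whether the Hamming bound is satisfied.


V_q(n, t) = 102151, q^n = 4747561509943, Hamming bound = 46475918, |C| = 12773822 ≤ bound (satisfied).

Step 1: Compute V_q(n, t) = Σ_{j=0}^3 C(n, j) (q−1)^j.
  j = 0: C(15,0)·(6)^0 = 1·1 = 1.
  j = 1: C(15,1)·(6)^1 = 15·6 = 90.
  j = 2: C(15,2)·(6)^2 = 105·36 = 3780.
  j = 3: C(15,3)·(6)^3 = 455·216 = 98280.
  V_q(n, t) = 1 + 90 + 3780 + 98280 = 102151.
Step 2: q^n = 7^15 = 4747561509943.
Step 3: Hamming bound ⌊q^n / V_q(n,t)⌋ = ⌊4747561509943/102151⌋ = 46475918.
Step 4: Compare |C| = 12773822 to 46475918: satisfied.
The claimed |C| lies below the Hamming bound.


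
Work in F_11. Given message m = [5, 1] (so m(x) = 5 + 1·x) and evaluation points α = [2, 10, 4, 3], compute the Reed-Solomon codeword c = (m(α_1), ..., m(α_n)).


c = [7, 4, 9, 8]

Message polynomial: m(x) = 5 + 1·x (mod 11).
For each evaluation point α_i, compute m(α_i) mod 11:
  α_1 = 2: Horner steps 1 → 7, so m(2) = 7.
  α_2 = 10: Horner steps 1 → 4, so m(10) = 4.
  α_3 = 4: Horner steps 1 → 9, so m(4) = 9.
  α_4 = 3: Horner steps 1 → 8, so m(3) = 8.
Codeword c = [7, 4, 9, 8] ∈ F_11^4.


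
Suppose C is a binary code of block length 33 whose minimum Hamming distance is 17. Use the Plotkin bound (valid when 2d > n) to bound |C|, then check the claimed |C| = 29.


Plotkin bound M ≤ 34; given |C| = 29 ≤ bound (satisfied).

Check applicability: 2d = 34, n = 33.
2d − n = 1 > 0, so Plotkin applies.
Compute d/(2d−n) = 17/1 ≈ 17.0000.
⌊d/(2d−n)⌋ = 17.
Plotkin bound: M ≤ 2·17 = 34.
Given |C| = 29, check: satisfied.
This |C| is below the Plotkin bound.


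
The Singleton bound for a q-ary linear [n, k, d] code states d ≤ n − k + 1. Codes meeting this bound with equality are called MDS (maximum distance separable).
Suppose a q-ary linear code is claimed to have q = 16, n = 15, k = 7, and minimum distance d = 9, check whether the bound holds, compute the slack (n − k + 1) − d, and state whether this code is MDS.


Singleton RHS = n − k + 1 = 9, slack = 0, bound satisfied, MDS.

Singleton bound: d ≤ n − k + 1.
Here n = 15, k = 7, so n − k + 1 = 9.
Given d = 9, check d ≤ 9: YES.
Slack = (n − k + 1) − d = 0.
The code is MDS (slack = 0).
Description: the claimed parameters are [15, 7, 9]_16; such a code would be MDS (meets Singleton bound).


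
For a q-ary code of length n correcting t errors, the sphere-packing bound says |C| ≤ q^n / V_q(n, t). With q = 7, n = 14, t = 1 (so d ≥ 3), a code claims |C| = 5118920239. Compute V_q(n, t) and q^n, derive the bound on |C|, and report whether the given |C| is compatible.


V_q(n, t) = 85, q^n = 678223072849, Hamming bound = 7979094974, |C| = 5118920239 ≤ bound (satisfied).

Step 1: Compute V_q(n, t) = Σ_{j=0}^1 C(n, j) (q−1)^j.
  j = 0: C(14,0)·(6)^0 = 1·1 = 1.
  j = 1: C(14,1)·(6)^1 = 14·6 = 84.
  V_q(n, t) = 1 + 84 = 85.
Step 2: q^n = 7^14 = 678223072849.
Step 3: Hamming bound ⌊q^n / V_q(n,t)⌋ = ⌊678223072849/85⌋ = 7979094974.
Step 4: Compare |C| = 5118920239 to 7979094974: satisfied.
The claimed |C| lies below the Hamming bound.


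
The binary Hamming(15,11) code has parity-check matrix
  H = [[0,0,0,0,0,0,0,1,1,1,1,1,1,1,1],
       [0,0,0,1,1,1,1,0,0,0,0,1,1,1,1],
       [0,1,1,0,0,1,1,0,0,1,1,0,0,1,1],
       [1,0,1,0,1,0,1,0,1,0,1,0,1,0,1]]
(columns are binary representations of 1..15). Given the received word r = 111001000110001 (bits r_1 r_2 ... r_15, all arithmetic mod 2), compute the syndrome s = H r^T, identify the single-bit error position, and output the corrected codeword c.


s = (1, 0, 0, 0)^T, error position = 8, corrected codeword c = 111001010110001

Compute s = H r^T mod 2 one row at a time:
  s_1 = 0 + 0 + 1 + 1 + 0 + 0 + 0 + 1 = 3 ≡ 1 (mod 2).
  s_2 = 0 + 0 + 1 + 0 + 0 + 0 + 0 + 1 = 2 ≡ 0 (mod 2).
  s_3 = 1 + 1 + 1 + 0 + 1 + 1 + 0 + 1 = 6 ≡ 0 (mod 2).
  s_4 = 1 + 1 + 0 + 0 + 0 + 1 + 0 + 1 = 4 ≡ 0 (mod 2).
s = (1, 0, 0, 0)^T — this equals column 8 of H (binary 1000), so error is at position 8.
Correct: flip bit 8 of r = 111001000110001 to get c = 111001010110001.


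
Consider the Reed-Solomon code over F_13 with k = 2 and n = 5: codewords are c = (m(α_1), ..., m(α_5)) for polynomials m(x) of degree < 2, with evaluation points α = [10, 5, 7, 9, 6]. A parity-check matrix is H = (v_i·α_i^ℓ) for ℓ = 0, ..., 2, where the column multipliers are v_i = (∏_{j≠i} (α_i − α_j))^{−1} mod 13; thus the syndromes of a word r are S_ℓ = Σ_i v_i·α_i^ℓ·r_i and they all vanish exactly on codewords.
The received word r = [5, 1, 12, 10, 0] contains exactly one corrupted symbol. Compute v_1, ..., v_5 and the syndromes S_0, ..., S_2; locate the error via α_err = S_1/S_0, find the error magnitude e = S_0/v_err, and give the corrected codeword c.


S = (6, 8, 2), error at position 1, error magnitude e = 9, c = [9, 1, 12, 10, 0].

Step 1: column multipliers v_i = (∏_{j≠i}(α_i − α_j))^{−1} mod 13.
  i = 1 (α = 10): (10−5)(10−7)(10−9)(10−6) = 5·3·1·4 = 60 ≡ 8, so v_1 = 8^{−1} = 5 (mod 13).
  i = 2 (α = 5): (5−10)(5−7)(5−9)(5−6) = (−5)·(−2)·(−4)·(−1) = 40 ≡ 1, so v_2 = 1^{−1} = 1 (mod 13).
  i = 3 (α = 7): (7−10)(7−5)(7−9)(7−6) = (−3)·2·(−2)·1 = 12 ≡ 12, so v_3 = 12^{−1} = 12 (mod 13).
  i = 4 (α = 9): (9−10)(9−5)(9−7)(9−6) = (−1)·4·2·3 = −24 ≡ 2, so v_4 = 2^{−1} = 7 (mod 13).
  i = 5 (α = 6): (6−10)(6−5)(6−7)(6−9) = (−4)·1·(−1)·(−3) = −12 ≡ 1, so v_5 = 1^{−1} = 1 (mod 13).
  v = [5, 1, 12, 7, 1].
Step 2: syndromes of r = [5, 1, 12, 10, 0] (all sums mod 13).
  S_0 = Σ v_i r_i = 5·5 + 1·1 + 12·12 + 7·10 + 1·0 = 240 ≡ 6.
  S_1 = Σ v_i α_i r_i = 5·10·5 + 1·5·1 + 12·7·12 + 7·9·10 + 1·6·0 = 1893 ≡ 8.
  α_i^2 mod 13 = [9, 12, 10, 3, 10].
  S_2 = Σ v_i α_i^2 r_i = 5·9·5 + 1·12·1 + 12·10·12 + 7·3·10 + 1·10·0 = 1887 ≡ 2.
  S = (6, 8, 2) ≠ 0, so r is not a codeword (an error is present).
Step 3: locate the error. For a single error e at position i, S_ℓ = v_i·e·α_i^ℓ, so α_err = S_1/S_0.
  S_0^{−1} = 6^{−1} = 11 (mod 13), so α_err = 8·11 = 88 ≡ 10 = α_1. Error position i = 1.
  Consistency check: S_2/S_1 = 2·5 = 10 ≡ 10 = α_err ✓ (single-error assumption holds).
Step 4: error magnitude e = S_0/v_1 = S_0·∏_{j≠1}(α_1 − α_j) = 6·8 = 48 ≡ 9 (mod 13).
Step 5: correct position 1: c_1 = r_1 − e = 5 − 9 ≡ 9 (mod 13). Hence c = [9, 1, 12, 10, 0].
  Check: interpolating c through the α_i gives m(x) = 6 + 12·x (degree < 2) with m(α_i) = c_i for every i, so c is indeed a codeword.


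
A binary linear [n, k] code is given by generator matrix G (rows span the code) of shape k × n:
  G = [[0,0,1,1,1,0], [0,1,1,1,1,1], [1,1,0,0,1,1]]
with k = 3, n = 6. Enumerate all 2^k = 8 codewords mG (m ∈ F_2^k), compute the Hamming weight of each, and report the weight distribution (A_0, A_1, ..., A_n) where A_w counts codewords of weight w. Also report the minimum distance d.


Weight distribution: A_0 = 1, A_2 = 2, A_3 = 2, A_4 = 1, A_5 = 2. Minimum distance d = 2.

Enumerate all 2^3 = 8 messages m ∈ F_2^3.
For each, compute codeword c = mG in F_2^6, then tally its weight.
  m = 000 → c = 000000, weight = 0.
  m = 100 → c = 001110, weight = 3.
  m = 010 → c = 011111, weight = 5.
  m = 110 → c = 010001, weight = 2.
  m = 001 → c = 110011, weight = 4.
  m = 101 → c = 111101, weight = 5.
  m = 011 → c = 101100, weight = 3.
  m = 111 → c = 100010, weight = 2.
Tally weights:
  weight 0: 1 codewords.
  weight 2: 2 codewords.
  weight 3: 2 codewords.
  weight 4: 1 codewords.
  weight 5: 2 codewords.
Minimum distance d = smallest w > 0 with A_w > 0 = 2.
Sanity: Σ A_w = 8 = 2^3 = 8 ✓.


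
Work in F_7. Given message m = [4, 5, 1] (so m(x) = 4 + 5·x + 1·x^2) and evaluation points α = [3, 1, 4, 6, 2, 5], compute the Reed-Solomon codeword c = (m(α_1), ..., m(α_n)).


c = [0, 3, 5, 0, 4, 5]

Message polynomial: m(x) = 4 + 5·x + 1·x^2 (mod 7).
For each evaluation point α_i, compute m(α_i) mod 7:
  α_1 = 3: Horner steps 1 → 1 → 0, so m(3) = 0.
  α_2 = 1: Horner steps 1 → 6 → 3, so m(1) = 3.
  α_3 = 4: Horner steps 1 → 2 → 5, so m(4) = 5.
  α_4 = 6: Horner steps 1 → 4 → 0, so m(6) = 0.
  α_5 = 2: Horner steps 1 → 0 → 4, so m(2) = 4.
  α_6 = 5: Horner steps 1 → 3 → 5, so m(5) = 5.
Codeword c = [0, 3, 5, 0, 4, 5] ∈ F_7^6.


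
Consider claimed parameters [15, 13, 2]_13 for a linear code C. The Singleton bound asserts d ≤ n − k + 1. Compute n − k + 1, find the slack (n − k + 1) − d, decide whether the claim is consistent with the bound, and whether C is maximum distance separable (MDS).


Singleton RHS = n − k + 1 = 3, slack = 1, bound satisfied, not MDS.

Singleton bound: d ≤ n − k + 1.
Here n = 15, k = 13, so n − k + 1 = 3.
Given d = 2, check d ≤ 3: YES.
Slack = (n − k + 1) − d = 1.
The code is NOT MDS (slack = 1 > 0).
Description: the claimed parameters are [15, 13, 2]_13; such a code would be non-MDS.


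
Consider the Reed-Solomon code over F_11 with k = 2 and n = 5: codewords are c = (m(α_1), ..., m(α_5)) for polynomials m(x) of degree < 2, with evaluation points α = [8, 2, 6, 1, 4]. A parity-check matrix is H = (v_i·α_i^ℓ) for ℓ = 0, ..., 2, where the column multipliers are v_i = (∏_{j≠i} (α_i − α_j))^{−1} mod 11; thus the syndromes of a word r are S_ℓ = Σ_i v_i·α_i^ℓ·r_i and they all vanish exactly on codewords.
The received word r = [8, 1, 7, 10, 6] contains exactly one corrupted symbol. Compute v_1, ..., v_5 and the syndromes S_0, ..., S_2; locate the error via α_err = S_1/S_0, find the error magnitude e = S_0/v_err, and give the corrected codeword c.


S = (1, 2, 4), error at position 2, error magnitude e = 7, c = [8, 5, 7, 10, 6].

Step 1: column multipliers v_i = (∏_{j≠i}(α_i − α_j))^{−1} mod 11.
  i = 1 (α = 8): (8−2)(8−6)(8−1)(8−4) = 6·2·7·4 = 336 ≡ 6, so v_1 = 6^{−1} = 2 (mod 11).
  i = 2 (α = 2): (2−8)(2−6)(2−1)(2−4) = (−6)·(−4)·1·(−2) = −48 ≡ 7, so v_2 = 7^{−1} = 8 (mod 11).
  i = 3 (α = 6): (6−8)(6−2)(6−1)(6−4) = (−2)·4·5·2 = −80 ≡ 8, so v_3 = 8^{−1} = 7 (mod 11).
  i = 4 (α = 1): (1−8)(1−2)(1−6)(1−4) = (−7)·(−1)·(−5)·(−3) = 105 ≡ 6, so v_4 = 6^{−1} = 2 (mod 11).
  i = 5 (α = 4): (4−8)(4−2)(4−6)(4−1) = (−4)·2·(−2)·3 = 48 ≡ 4, so v_5 = 4^{−1} = 3 (mod 11).
  v = [2, 8, 7, 2, 3].
Step 2: syndromes of r = [8, 1, 7, 10, 6] (all sums mod 11).
  S_0 = Σ v_i r_i = 2·8 + 8·1 + 7·7 + 2·10 + 3·6 = 111 ≡ 1.
  S_1 = Σ v_i α_i r_i = 2·8·8 + 8·2·1 + 7·6·7 + 2·1·10 + 3·4·6 = 530 ≡ 2.
  α_i^2 mod 11 = [9, 4, 3, 1, 5].
  S_2 = Σ v_i α_i^2 r_i = 2·9·8 + 8·4·1 + 7·3·7 + 2·1·10 + 3·5·6 = 433 ≡ 4.
  S = (1, 2, 4) ≠ 0, so r is not a codeword (an error is present).
Step 3: locate the error. For a single error e at position i, S_ℓ = v_i·e·α_i^ℓ, so α_err = S_1/S_0.
  S_0^{−1} = 1^{−1} = 1 (mod 11), so α_err = 2·1 = 2 ≡ 2 = α_2. Error position i = 2.
  Consistency check: S_2/S_1 = 4·6 = 24 ≡ 2 = α_err ✓ (single-error assumption holds).
Step 4: error magnitude e = S_0/v_2 = S_0·∏_{j≠2}(α_2 − α_j) = 1·7 = 7 ≡ 7 (mod 11).
Step 5: correct position 2: c_2 = r_2 − e = 1 − 7 ≡ 5 (mod 11). Hence c = [8, 5, 7, 10, 6].
  Check: interpolating c through the α_i gives m(x) = 4 + 6·x (degree < 2) with m(α_i) = c_i for every i, so c is indeed a codeword.


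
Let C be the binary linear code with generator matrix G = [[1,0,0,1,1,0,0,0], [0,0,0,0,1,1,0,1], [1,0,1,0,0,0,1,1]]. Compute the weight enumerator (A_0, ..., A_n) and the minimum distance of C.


Weight distribution: A_0 = 1, A_3 = 2, A_4 = 3, A_5 = 2. Minimum distance d = 3.

Enumerate all 2^3 = 8 messages m ∈ F_2^3.
For each, compute codeword c = mG in F_2^8, then tally its weight.
  m = 000 → c = 00000000, weight = 0.
  m = 100 → c = 10011000, weight = 3.
  m = 010 → c = 00001101, weight = 3.
  m = 110 → c = 10010101, weight = 4.
  m = 001 → c = 10100011, weight = 4.
  m = 101 → c = 00111011, weight = 5.
  m = 011 → c = 10101110, weight = 5.
  m = 111 → c = 00110110, weight = 4.
Tally weights:
  weight 0: 1 codewords.
  weight 3: 2 codewords.
  weight 4: 3 codewords.
  weight 5: 2 codewords.
Minimum distance d = smallest w > 0 with A_w > 0 = 3.
Sanity: Σ A_w = 8 = 2^3 = 8 ✓.


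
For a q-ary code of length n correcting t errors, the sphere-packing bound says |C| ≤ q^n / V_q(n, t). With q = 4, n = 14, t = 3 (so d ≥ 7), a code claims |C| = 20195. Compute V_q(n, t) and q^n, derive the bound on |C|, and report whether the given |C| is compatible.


V_q(n, t) = 10690, q^n = 268435456, Hamming bound = 25110, |C| = 20195 ≤ bound (satisfied).

Step 1: Compute V_q(n, t) = Σ_{j=0}^3 C(n, j) (q−1)^j.
  j = 0: C(14,0)·(3)^0 = 1·1 = 1.
  j = 1: C(14,1)·(3)^1 = 14·3 = 42.
  j = 2: C(14,2)·(3)^2 = 91·9 = 819.
  j = 3: C(14,3)·(3)^3 = 364·27 = 9828.
  V_q(n, t) = 1 + 42 + 819 + 9828 = 10690.
Step 2: q^n = 4^14 = 268435456.
Step 3: Hamming bound ⌊q^n / V_q(n,t)⌋ = ⌊268435456/10690⌋ = 25110.
Step 4: Compare |C| = 20195 to 25110: satisfied.
The claimed |C| lies below the Hamming bound.


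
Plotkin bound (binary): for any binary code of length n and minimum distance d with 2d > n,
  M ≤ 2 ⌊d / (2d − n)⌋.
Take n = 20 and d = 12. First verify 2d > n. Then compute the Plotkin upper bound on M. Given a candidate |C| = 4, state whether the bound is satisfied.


Plotkin bound M ≤ 6; given |C| = 4 ≤ bound (satisfied).

Check applicability: 2d = 24, n = 20.
2d − n = 4 > 0, so Plotkin applies.
Compute d/(2d−n) = 12/4 ≈ 3.0000.
⌊d/(2d−n)⌋ = 3.
Plotkin bound: M ≤ 2·3 = 6.
Given |C| = 4, check: satisfied.
This |C| is below the Plotkin bound.


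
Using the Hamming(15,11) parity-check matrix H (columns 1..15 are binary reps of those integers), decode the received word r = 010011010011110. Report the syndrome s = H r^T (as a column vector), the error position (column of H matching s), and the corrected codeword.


s = (1, 1, 0, 1)^T, error position = 13, corrected codeword c = 010011010011010

Compute s = H r^T mod 2 one row at a time:
  s_1 = 1 + 0 + 0 + 1 + 1 + 1 + 1 + 0 = 5 ≡ 1 (mod 2).
  s_2 = 0 + 1 + 1 + 0 + 1 + 1 + 1 + 0 = 5 ≡ 1 (mod 2).
  s_3 = 1 + 0 + 1 + 0 + 0 + 1 + 1 + 0 = 4 ≡ 0 (mod 2).
  s_4 = 0 + 0 + 1 + 0 + 0 + 1 + 1 + 0 = 3 ≡ 1 (mod 2).
s = (1, 1, 0, 1)^T — this equals column 13 of H (binary 1101), so error is at position 13.
Correct: flip bit 13 of r = 010011010011110 to get c = 010011010011010.


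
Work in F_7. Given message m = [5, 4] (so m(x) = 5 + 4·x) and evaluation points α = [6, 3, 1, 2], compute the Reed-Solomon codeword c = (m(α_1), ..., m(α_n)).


c = [1, 3, 2, 6]

Message polynomial: m(x) = 5 + 4·x (mod 7).
For each evaluation point α_i, compute m(α_i) mod 7:
  α_1 = 6: Horner steps 4 → 1, so m(6) = 1.
  α_2 = 3: Horner steps 4 → 3, so m(3) = 3.
  α_3 = 1: Horner steps 4 → 2, so m(1) = 2.
  α_4 = 2: Horner steps 4 → 6, so m(2) = 6.
Codeword c = [1, 3, 2, 6] ∈ F_7^4.


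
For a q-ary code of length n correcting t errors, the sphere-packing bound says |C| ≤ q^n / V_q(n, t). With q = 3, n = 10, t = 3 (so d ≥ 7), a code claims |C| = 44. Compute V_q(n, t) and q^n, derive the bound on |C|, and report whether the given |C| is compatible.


V_q(n, t) = 1161, q^n = 59049, Hamming bound = 50, |C| = 44 ≤ bound (satisfied).

Step 1: Compute V_q(n, t) = Σ_{j=0}^3 C(n, j) (q−1)^j.
  j = 0: C(10,0)·(2)^0 = 1·1 = 1.
  j = 1: C(10,1)·(2)^1 = 10·2 = 20.
  j = 2: C(10,2)·(2)^2 = 45·4 = 180.
  j = 3: C(10,3)·(2)^3 = 120·8 = 960.
  V_q(n, t) = 1 + 20 + 180 + 960 = 1161.
Step 2: q^n = 3^10 = 59049.
Step 3: Hamming bound ⌊q^n / V_q(n,t)⌋ = ⌊59049/1161⌋ = 50.
Step 4: Compare |C| = 44 to 50: satisfied.
The claimed |C| lies below the Hamming bound.


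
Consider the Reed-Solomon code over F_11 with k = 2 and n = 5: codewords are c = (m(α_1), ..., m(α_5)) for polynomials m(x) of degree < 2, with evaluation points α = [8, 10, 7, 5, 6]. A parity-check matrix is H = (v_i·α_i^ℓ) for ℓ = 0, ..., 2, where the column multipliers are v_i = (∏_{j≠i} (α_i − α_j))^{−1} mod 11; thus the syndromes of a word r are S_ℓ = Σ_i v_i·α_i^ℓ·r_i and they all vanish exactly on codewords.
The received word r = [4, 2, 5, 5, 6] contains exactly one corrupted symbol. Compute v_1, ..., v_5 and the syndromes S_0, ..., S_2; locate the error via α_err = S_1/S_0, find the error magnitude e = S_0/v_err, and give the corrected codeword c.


S = (8, 7, 2), error at position 4, error magnitude e = 9, c = [4, 2, 5, 7, 6].

Step 1: column multipliers v_i = (∏_{j≠i}(α_i − α_j))^{−1} mod 11.
  i = 1 (α = 8): (8−10)(8−7)(8−5)(8−6) = (−2)·1·3·2 = −12 ≡ 10, so v_1 = 10^{−1} = 10 (mod 11).
  i = 2 (α = 10): (10−8)(10−7)(10−5)(10−6) = 2·3·5·4 = 120 ≡ 10, so v_2 = 10^{−1} = 10 (mod 11).
  i = 3 (α = 7): (7−8)(7−10)(7−5)(7−6) = (−1)·(−3)·2·1 = 6 ≡ 6, so v_3 = 6^{−1} = 2 (mod 11).
  i = 4 (α = 5): (5−8)(5−10)(5−7)(5−6) = (−3)·(−5)·(−2)·(−1) = 30 ≡ 8, so v_4 = 8^{−1} = 7 (mod 11).
  i = 5 (α = 6): (6−8)(6−10)(6−7)(6−5) = (−2)·(−4)·(−1)·1 = −8 ≡ 3, so v_5 = 3^{−1} = 4 (mod 11).
  v = [10, 10, 2, 7, 4].
Step 2: syndromes of r = [4, 2, 5, 5, 6] (all sums mod 11).
  S_0 = Σ v_i r_i = 10·4 + 10·2 + 2·5 + 7·5 + 4·6 = 129 ≡ 8.
  S_1 = Σ v_i α_i r_i = 10·8·4 + 10·10·2 + 2·7·5 + 7·5·5 + 4·6·6 = 909 ≡ 7.
  α_i^2 mod 11 = [9, 1, 5, 3, 3].
  S_2 = Σ v_i α_i^2 r_i = 10·9·4 + 10·1·2 + 2·5·5 + 7·3·5 + 4·3·6 = 607 ≡ 2.
  S = (8, 7, 2) ≠ 0, so r is not a codeword (an error is present).
Step 3: locate the error. For a single error e at position i, S_ℓ = v_i·e·α_i^ℓ, so α_err = S_1/S_0.
  S_0^{−1} = 8^{−1} = 7 (mod 11), so α_err = 7·7 = 49 ≡ 5 = α_4. Error position i = 4.
  Consistency check: S_2/S_1 = 2·8 = 16 ≡ 5 = α_err ✓ (single-error assumption holds).
Step 4: error magnitude e = S_0/v_4 = S_0·∏_{j≠4}(α_4 − α_j) = 8·8 = 64 ≡ 9 (mod 11).
Step 5: correct position 4: c_4 = r_4 − e = 5 − 9 ≡ 7 (mod 11). Hence c = [4, 2, 5, 7, 6].
  Check: interpolating c through the α_i gives m(x) = 1 + 10·x (degree < 2) with m(α_i) = c_i for every i, so c is indeed a codeword.


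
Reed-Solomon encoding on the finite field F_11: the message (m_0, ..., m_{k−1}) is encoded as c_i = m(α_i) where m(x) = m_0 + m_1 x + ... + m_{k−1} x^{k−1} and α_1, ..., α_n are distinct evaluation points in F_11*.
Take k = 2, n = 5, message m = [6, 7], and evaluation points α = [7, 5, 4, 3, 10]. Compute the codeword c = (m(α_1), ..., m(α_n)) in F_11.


c = [0, 8, 1, 5, 10]

Message polynomial: m(x) = 6 + 7·x (mod 11).
For each evaluation point α_i, compute m(α_i) mod 11:
  α_1 = 7: Horner steps 7 → 0, so m(7) = 0.
  α_2 = 5: Horner steps 7 → 8, so m(5) = 8.
  α_3 = 4: Horner steps 7 → 1, so m(4) = 1.
  α_4 = 3: Horner steps 7 → 5, so m(3) = 5.
  α_5 = 10: Horner steps 7 → 10, so m(10) = 10.
Codeword c = [0, 8, 1, 5, 10] ∈ F_11^5.


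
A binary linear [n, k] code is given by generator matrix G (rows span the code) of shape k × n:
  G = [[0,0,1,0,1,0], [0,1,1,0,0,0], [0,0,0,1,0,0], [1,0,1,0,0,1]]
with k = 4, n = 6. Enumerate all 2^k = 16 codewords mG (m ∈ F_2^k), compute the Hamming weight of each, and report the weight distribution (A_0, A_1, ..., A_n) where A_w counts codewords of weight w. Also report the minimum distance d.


Weight distribution: A_0 = 1, A_1 = 1, A_2 = 3, A_3 = 6, A_4 = 3, A_5 = 1, A_6 = 1. Minimum distance d = 1.

Enumerate all 2^4 = 16 messages m ∈ F_2^4.
For each, compute codeword c = mG in F_2^6, then tally its weight.
  m = 0000 → c = 000000, weight = 0.
  m = 1000 → c = 001010, weight = 2.
  m = 0100 → c = 011000, weight = 2.
  m = 1100 → c = 010010, weight = 2.
  m = 0010 → c = 000100, weight = 1.
  m = 1010 → c = 001110, weight = 3.
  m = 0110 → c = 011100, weight = 3.
  m = 1110 → c = 010110, weight = 3.
  m = 0001 → c = 101001, weight = 3.
  m = 1001 → c = 100011, weight = 3.
  m = 0101 → c = 110001, weight = 3.
  m = 1101 → c = 111011, weight = 5.
  m = 0011 → c = 101101, weight = 4.
  m = 1011 → c = 100111, weight = 4.
  m = 0111 → c = 110101, weight = 4.
  m = 1111 → c = 111111, weight = 6.
Tally weights:
  weight 0: 1 codewords.
  weight 1: 1 codewords.
  weight 2: 3 codewords.
  weight 3: 6 codewords.
  weight 4: 3 codewords.
  weight 5: 1 codewords.
  weight 6: 1 codewords.
Minimum distance d = smallest w > 0 with A_w > 0 = 1.
Sanity: Σ A_w = 16 = 2^4 = 16 ✓.


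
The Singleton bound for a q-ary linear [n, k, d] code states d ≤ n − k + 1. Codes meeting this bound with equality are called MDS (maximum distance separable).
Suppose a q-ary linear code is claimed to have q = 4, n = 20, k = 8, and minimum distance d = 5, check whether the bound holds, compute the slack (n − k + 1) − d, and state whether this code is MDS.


Singleton RHS = n − k + 1 = 13, slack = 8, bound satisfied, not MDS.

Singleton bound: d ≤ n − k + 1.
Here n = 20, k = 8, so n − k + 1 = 13.
Given d = 5, check d ≤ 13: YES.
Slack = (n − k + 1) − d = 8.
The code is NOT MDS (slack = 8 > 0).
Description: the claimed parameters are [20, 8, 5]_4; such a code would be non-MDS.


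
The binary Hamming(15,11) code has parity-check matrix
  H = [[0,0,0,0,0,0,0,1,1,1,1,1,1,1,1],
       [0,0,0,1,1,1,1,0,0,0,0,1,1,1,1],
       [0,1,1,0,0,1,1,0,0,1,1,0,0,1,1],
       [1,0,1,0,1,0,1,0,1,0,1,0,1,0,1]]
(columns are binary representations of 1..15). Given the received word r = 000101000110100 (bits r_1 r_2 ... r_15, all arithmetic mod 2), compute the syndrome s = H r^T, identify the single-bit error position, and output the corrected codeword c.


s = (1, 1, 1, 0)^T, error position = 14, corrected codeword c = 000101000110110

Compute s = H r^T mod 2 one row at a time:
  s_1 = 0 + 0 + 1 + 1 + 0 + 1 + 0 + 0 = 3 ≡ 1 (mod 2).
  s_2 = 1 + 0 + 1 + 0 + 0 + 1 + 0 + 0 = 3 ≡ 1 (mod 2).
  s_3 = 0 + 0 + 1 + 0 + 1 + 1 + 0 + 0 = 3 ≡ 1 (mod 2).
  s_4 = 0 + 0 + 0 + 0 + 0 + 1 + 1 + 0 = 2 ≡ 0 (mod 2).
s = (1, 1, 1, 0)^T — this equals column 14 of H (binary 1110), so error is at position 14.
Correct: flip bit 14 of r = 000101000110100 to get c = 000101000110110.


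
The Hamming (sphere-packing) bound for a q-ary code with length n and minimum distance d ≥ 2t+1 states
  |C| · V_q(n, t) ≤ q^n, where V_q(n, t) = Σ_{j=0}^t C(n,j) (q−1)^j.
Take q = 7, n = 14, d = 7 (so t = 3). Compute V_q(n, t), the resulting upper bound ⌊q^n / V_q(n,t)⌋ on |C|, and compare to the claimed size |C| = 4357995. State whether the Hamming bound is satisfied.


V_q(n, t) = 81985, q^n = 678223072849, Hamming bound = 8272526, |C| = 4357995 ≤ bound (satisfied).

Step 1: Compute V_q(n, t) = Σ_{j=0}^3 C(n, j) (q−1)^j.
  j = 0: C(14,0)·(6)^0 = 1·1 = 1.
  j = 1: C(14,1)·(6)^1 = 14·6 = 84.
  j = 2: C(14,2)·(6)^2 = 91·36 = 3276.
  j = 3: C(14,3)·(6)^3 = 364·216 = 78624.
  V_q(n, t) = 1 + 84 + 3276 + 78624 = 81985.
Step 2: q^n = 7^14 = 678223072849.
Step 3: Hamming bound ⌊q^n / V_q(n,t)⌋ = ⌊678223072849/81985⌋ = 8272526.
Step 4: Compare |C| = 4357995 to 8272526: satisfied.
The claimed |C| lies below the Hamming bound.
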